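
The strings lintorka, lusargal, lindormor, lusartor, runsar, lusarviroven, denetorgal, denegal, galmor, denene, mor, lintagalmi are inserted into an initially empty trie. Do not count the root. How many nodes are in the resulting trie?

67

Trace insertions, counting only characters that open a new branch:
  "lintorka" → 8 new (l, i, n, t, o, r, k, a)
  "lusargal" → prefix "l" already present; 7 new (u, s, a, r, g, a, l)
  "lindormor" → prefix "lin" already present; 6 new (d, o, r, m, o, r)
  "lusartor" → prefix "lusar" already present; 3 new (t, o, r)
  "runsar" → 6 new (r, u, n, s, a, r)
  "lusarviroven" → prefix "lusar" already present; 7 new (v, i, r, o, v, e, n)
  "denetorgal" → 10 new (d, e, n, e, t, o, r, g, a, l)
  "denegal" → prefix "dene" already present; 3 new (g, a, l)
  "galmor" → 6 new (g, a, l, m, o, r)
  "denene" → prefix "dene" already present; 2 new (n, e)
  "mor" → 3 new (m, o, r)
  "lintagalmi" → prefix "lint" already present; 6 new (a, g, a, l, m, i)
Total nodes = 8 + 7 + 6 + 3 + 6 + 7 + 10 + 3 + 6 + 2 + 3 + 6 = 67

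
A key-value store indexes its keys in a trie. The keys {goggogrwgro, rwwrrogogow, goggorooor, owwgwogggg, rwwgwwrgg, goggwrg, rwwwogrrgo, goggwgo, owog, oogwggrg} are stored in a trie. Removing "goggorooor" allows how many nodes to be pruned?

Walk "goggorooor" from the leaf back toward the root, removing each node that no remaining word uses.
The suffix "rooor" (5 nodes) is used only by "goggorooor"; the node for "goggo" still has the child "g", so pruning stops there.
Nodes removed: 5

5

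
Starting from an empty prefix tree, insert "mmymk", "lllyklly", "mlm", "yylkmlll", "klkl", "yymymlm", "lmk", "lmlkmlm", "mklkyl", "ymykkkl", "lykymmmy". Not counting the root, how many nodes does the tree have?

57

Count nodes per top-level branch (shared prefixes stored once):
  'k'-branch (klkl): 4 nodes
  'l'-branch (lllyklly, lmk, lmlkmlm, lykymmmy): 22 nodes
  'm'-branch (mklkyl, mlm, mmymk): 12 nodes
  'y'-branch (ymykkkl, yylkmlll, yymymlm): 19 nodes
Sum: 57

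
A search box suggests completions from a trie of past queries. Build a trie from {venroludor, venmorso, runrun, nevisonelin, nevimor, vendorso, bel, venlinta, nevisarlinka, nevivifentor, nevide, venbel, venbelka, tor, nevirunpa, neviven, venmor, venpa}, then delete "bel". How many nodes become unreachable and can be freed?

Walk "bel" from the leaf back toward the root, removing each node that no remaining word uses.
No other word shares any prefix with "bel", so all 3 of its nodes go.
Nodes removed: 3

3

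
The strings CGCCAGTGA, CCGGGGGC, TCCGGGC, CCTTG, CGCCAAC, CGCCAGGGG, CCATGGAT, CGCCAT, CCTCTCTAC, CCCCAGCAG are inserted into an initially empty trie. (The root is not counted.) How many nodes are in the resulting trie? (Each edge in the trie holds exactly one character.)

Count nodes per top-level branch (shared prefixes stored once):
  'C'-branch (CCATGGAT, CCCCAGCAG, CCGGGGGC, CCTCTCTAC, CCTTG, CGCCAAC, CGCCAGGGG, CGCCAGTGA, CGCCAT): 44 nodes
  'T'-branch (TCCGGGC): 7 nodes
Sum: 51

51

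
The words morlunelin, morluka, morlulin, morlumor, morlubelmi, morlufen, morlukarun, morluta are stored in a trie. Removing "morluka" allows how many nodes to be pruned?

0

After clearing the end-marker at "morluka", prune upward until reaching a node still needed by another word.
Every node on "morluka" is still needed (e.g. by "morlukarun"), so nothing is freed.
Nodes removed: 0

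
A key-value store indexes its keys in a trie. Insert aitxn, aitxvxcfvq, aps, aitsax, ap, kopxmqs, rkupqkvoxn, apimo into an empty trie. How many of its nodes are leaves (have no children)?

Leaves are exactly the stored words that no other stored word extends.
Those words: "aitsax", "aitxn", "aitxvxcfvq", "apimo", "aps", "kopxmqs", "rkupqkvoxn"
Leaf count: 7

7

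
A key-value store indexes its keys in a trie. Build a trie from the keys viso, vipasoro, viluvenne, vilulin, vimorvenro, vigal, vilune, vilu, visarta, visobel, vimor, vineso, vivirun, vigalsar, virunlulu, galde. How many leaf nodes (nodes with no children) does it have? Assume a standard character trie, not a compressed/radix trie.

A leaf is a node with no children — equivalently, the end of a word that is not a proper prefix of any other stored word.
Those words: "galde", "vigalsar", "vilulin", "vilune", "viluvenne", "vimorvenro", "vineso", "vipasoro", "virunlulu", "visarta", "visobel", "vivirun"
Leaf count: 12

12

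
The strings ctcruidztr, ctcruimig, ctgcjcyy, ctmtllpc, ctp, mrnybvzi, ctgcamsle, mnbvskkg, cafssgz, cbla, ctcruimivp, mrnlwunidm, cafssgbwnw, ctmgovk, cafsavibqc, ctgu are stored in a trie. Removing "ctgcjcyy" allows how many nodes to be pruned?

A node on "ctgcjcyy"'s path can go only if nothing else ends at it or branches off below it.
The suffix "jcyy" (4 nodes) is used only by "ctgcjcyy"; the node for "ctgc" still has the child "a", so pruning stops there.
Nodes removed: 4

4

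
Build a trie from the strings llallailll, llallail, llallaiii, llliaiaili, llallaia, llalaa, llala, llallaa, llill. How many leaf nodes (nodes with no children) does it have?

7

A leaf is a node with no children — equivalently, the end of a word that is not a proper prefix of any other stored word.
Those words: "llalaa", "llallaa", "llallaia", "llallaiii", "llallailll", "llill", "llliaiaili"
Leaf count: 7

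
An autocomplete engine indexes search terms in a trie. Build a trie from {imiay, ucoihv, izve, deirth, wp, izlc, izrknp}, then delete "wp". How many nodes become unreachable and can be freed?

2

A node on "wp"'s path can go only if nothing else ends at it or branches off below it.
No other word shares any prefix with "wp", so all 2 of its nodes go.
Nodes removed: 2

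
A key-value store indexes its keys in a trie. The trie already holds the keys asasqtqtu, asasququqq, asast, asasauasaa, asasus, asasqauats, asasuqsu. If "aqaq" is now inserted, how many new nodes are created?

3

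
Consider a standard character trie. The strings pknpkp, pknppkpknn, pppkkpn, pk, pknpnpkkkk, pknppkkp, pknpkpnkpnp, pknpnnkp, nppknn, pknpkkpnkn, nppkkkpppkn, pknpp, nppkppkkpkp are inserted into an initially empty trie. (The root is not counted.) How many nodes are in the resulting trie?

For each word, the new-node count is its length minus the longest prefix already in the trie:
  "pknpkp" → 6 new (p, k, n, p, k, p)
  "pknppkpknn" → prefix "pknp" already present; 6 new (p, k, p, k, n, n)
  "pppkkpn" → prefix "p" already present; 6 new (p, p, k, k, p, n)
  "pk" → prefix "pk" already present; 0 new (none)
  "pknpnpkkkk" → prefix "pknp" already present; 6 new (n, p, k, k, k, k)
  "pknppkkp" → prefix "pknppk" already present; 2 new (k, p)
  "pknpkpnkpnp" → prefix "pknpkp" already present; 5 new (n, k, p, n, p)
  "pknpnnkp" → prefix "pknpn" already present; 3 new (n, k, p)
  "nppknn" → 6 new (n, p, p, k, n, n)
  "pknpkkpnkn" → prefix "pknpk" already present; 5 new (k, p, n, k, n)
  "nppkkkpppkn" → prefix "nppk" already present; 7 new (k, k, p, p, p, k, n)
  "pknpp" → prefix "pknpp" already present; 0 new (none)
  "nppkppkkpkp" → prefix "nppk" already present; 7 new (p, p, k, k, p, k, p)
Total nodes = 6 + 6 + 6 + 0 + 6 + 2 + 5 + 3 + 6 + 5 + 7 + 0 + 7 = 59

59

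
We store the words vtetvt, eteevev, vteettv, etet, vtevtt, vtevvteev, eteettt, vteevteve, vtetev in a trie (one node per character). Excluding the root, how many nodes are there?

36

Count nodes per top-level branch (shared prefixes stored once):
  'e'-branch (eteettt, eteevev, etet): 11 nodes
  'v'-branch (vteettv, vteevteve, vtetev, vtetvt, vtevtt, vtevvteev): 25 nodes
Sum: 36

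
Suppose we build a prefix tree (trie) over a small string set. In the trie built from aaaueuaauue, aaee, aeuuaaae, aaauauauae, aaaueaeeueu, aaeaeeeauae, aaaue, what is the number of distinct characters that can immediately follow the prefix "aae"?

2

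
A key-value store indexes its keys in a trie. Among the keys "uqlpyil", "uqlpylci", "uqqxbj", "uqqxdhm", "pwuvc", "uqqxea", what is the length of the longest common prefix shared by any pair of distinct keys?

5

Equivalently: take the maximum, over all pairs, of their longest common prefix length.
"uqlpyil" and "uqlpylci" agree on "uqlpy" (5 characters) before diverging; nothing deeper is shared.
Longest shared-prefix length: 5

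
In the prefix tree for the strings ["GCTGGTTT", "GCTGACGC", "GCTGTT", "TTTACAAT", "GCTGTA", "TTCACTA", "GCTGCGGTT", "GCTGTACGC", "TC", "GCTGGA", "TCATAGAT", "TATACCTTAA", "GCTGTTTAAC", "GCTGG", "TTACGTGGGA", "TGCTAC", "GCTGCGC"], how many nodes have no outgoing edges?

A leaf is a node with no children — equivalently, the end of a word that is not a proper prefix of any other stored word.
Those words: "GCTGACGC", "GCTGCGC", "GCTGCGGTT", "GCTGGA", "GCTGGTTT", "GCTGTACGC", "GCTGTTTAAC", "TATACCTTAA", "TCATAGAT", "TGCTAC", "TTACGTGGGA", "TTCACTA", "TTTACAAT"
Leaf count: 13

13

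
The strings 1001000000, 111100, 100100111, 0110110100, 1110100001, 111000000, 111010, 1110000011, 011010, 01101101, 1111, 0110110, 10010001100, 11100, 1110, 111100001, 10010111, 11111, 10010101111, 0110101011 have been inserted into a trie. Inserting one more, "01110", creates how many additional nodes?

2

"011" is already a path in the trie; the remaining "10" must be added.
Each of the 2 remaining characters creates one node.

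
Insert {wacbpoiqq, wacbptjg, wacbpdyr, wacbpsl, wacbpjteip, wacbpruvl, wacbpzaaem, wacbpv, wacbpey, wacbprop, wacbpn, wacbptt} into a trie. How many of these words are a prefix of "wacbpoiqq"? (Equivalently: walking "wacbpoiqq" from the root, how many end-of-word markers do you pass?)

1

Check each prefix of "wacbpoiqq" against the stored set — each match is an end-marker on the path.
Prefixes of the query that are stored words: "wacbpoiqq"
Count: 1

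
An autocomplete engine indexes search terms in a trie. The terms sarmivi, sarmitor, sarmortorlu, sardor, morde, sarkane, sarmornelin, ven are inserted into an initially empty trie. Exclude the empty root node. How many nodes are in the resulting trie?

Count nodes per top-level branch (shared prefixes stored once):
  'm'-branch (morde): 5 nodes
  's'-branch (sardor, sarkane, sarmitor, sarmivi, sarmornelin, sarmortorlu): 29 nodes
  'v'-branch (ven): 3 nodes
Sum: 37

37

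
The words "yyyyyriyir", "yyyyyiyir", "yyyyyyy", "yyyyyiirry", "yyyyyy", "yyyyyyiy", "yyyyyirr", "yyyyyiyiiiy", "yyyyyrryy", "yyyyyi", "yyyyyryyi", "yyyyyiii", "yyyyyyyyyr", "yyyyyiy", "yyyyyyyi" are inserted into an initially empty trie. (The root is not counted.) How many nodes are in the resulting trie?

38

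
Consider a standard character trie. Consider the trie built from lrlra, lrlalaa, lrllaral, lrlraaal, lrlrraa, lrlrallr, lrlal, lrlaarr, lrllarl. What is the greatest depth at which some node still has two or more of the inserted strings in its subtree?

Look for the deepest trie node that still has at least two words in its subtree.
"lrllaral" and "lrllarl" agree on "lrllar" (6 characters) before diverging; nothing deeper is shared.
Longest shared-prefix length: 6

6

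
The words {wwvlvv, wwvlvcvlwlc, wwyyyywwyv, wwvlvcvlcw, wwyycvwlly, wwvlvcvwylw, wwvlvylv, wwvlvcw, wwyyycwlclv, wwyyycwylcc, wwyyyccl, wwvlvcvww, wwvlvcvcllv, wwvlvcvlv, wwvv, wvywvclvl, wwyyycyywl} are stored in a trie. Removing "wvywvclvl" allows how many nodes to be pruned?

8

Walk "wvywvclvl" from the leaf back toward the root, removing each node that no remaining word uses.
The suffix "vywvclvl" (8 nodes) is used only by "wvywvclvl"; the node for "w" still has the child "w", so pruning stops there.
Nodes removed: 8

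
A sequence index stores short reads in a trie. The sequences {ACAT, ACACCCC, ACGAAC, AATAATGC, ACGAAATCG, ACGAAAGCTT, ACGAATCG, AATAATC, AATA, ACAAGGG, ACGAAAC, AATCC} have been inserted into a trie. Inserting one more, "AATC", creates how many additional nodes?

Every character of "AATC" already lies on an existing path (it is a prefix of some stored word).
No new nodes are needed: 0.

0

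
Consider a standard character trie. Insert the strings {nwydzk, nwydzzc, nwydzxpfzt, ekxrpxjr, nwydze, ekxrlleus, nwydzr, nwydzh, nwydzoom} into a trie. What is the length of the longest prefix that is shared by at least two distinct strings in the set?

The deepest shared node is where two words last agree before diverging.
"nwydze" and "nwydzh" agree on "nwydz" (5 characters) before diverging; nothing deeper is shared.
Longest shared-prefix length: 5

5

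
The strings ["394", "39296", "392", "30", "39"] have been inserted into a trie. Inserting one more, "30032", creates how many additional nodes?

"30" is already a path in the trie; the remaining "032" must be added.
So 5 − 2 = 3 new nodes.

3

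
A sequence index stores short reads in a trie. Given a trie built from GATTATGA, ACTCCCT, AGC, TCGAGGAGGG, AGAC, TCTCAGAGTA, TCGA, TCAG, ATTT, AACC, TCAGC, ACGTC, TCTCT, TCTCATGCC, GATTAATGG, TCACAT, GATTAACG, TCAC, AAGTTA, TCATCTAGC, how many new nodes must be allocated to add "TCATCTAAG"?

The longest prefix of "TCATCTAAG" already in the trie is "TCATCTA" (length 7).
New nodes needed: |"TCATCTAAG"| − 7 = 9 − 7 = 2.

2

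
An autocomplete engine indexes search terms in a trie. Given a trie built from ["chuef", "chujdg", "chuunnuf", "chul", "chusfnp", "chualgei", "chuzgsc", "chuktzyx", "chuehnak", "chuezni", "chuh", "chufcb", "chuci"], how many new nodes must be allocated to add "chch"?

2

Walking "chch" from the root, the first 2 characters ("ch") follow existing edges; "c" is the first miss.
Each of the 2 remaining characters creates one node.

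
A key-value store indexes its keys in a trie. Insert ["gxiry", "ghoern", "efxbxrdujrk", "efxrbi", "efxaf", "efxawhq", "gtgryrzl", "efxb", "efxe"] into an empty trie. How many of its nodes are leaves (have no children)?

Leaves are exactly the stored words that no other stored word extends.
Those words: "efxaf", "efxawhq", "efxbxrdujrk", "efxe", "efxrbi", "ghoern", "gtgryrzl", "gxiry"
Leaf count: 8

8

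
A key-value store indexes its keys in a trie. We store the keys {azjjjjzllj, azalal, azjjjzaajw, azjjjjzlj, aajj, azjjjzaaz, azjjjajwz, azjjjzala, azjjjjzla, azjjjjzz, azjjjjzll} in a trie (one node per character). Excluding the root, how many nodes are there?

32

Trie structure (* marks end of a word):
(root)
└─ a
   ├─ a
   │  └─ j
   │     └─ j *
   └─ z
      ├─ a
      │  └─ l
      │     └─ a
      │        └─ l *
      └─ j
         └─ j
            └─ j
               ├─ a
               │  └─ j
               │     └─ w
               │        └─ z *
               ├─ j
               │  └─ z
               │     ├─ l
               │     │  ├─ a *
               │     │  ├─ j *
               │     │  └─ l *
               │     │     └─ j *
               │     └─ z *
               └─ z
                  └─ a
                     ├─ a
                     │  ├─ j
                     │  │  └─ w *
                     │  └─ z *
                     └─ l
                        └─ a *
Counting every labelled node above: 32.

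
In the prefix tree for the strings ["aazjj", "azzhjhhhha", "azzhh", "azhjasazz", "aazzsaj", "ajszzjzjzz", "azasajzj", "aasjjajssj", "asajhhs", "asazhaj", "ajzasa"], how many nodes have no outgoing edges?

11

Leaves are exactly the stored words that no other stored word extends.
Those words: "aasjjajssj", "aazjj", "aazzsaj", "ajszzjzjzz", "ajzasa", "asajhhs", "asazhaj", "azasajzj", "azhjasazz", "azzhh", "azzhjhhhha"
Leaf count: 11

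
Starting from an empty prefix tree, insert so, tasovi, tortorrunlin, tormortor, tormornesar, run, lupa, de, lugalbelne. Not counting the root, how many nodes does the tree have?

47

Count nodes per top-level branch (shared prefixes stored once):
  'd'-branch (de): 2 nodes
  'l'-branch (lugalbelne, lupa): 12 nodes
  'r'-branch (run): 3 nodes
  's'-branch (so): 2 nodes
  't'-branch (tasovi, tormornesar, tormortor, tortorrunlin): 28 nodes
Sum: 47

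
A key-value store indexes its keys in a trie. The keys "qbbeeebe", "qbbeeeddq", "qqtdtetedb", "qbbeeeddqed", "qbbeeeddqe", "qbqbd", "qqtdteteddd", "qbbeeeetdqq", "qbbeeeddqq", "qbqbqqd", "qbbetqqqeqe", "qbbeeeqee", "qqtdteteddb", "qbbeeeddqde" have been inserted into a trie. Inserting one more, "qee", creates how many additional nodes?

2

The longest prefix of "qee" already in the trie is "q" (length 1).
Each of the 2 remaining characters creates one node.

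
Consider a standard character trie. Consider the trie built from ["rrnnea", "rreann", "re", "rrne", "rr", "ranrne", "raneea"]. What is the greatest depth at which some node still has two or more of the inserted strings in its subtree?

Equivalently: take the maximum, over all pairs, of their longest common prefix length.
"raneea" and "ranrne" agree on "ran" (3 characters) before diverging; nothing deeper is shared.
Longest shared-prefix length: 3

3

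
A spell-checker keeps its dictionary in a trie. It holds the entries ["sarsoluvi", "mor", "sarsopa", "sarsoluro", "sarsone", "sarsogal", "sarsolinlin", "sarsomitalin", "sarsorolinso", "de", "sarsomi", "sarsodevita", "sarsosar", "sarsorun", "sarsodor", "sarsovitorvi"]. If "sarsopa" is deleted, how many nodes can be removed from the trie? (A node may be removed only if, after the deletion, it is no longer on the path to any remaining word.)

After clearing the end-marker at "sarsopa", prune upward until reaching a node still needed by another word.
The suffix "pa" (2 nodes) is used only by "sarsopa"; the node for "sarso" still has the child "l", so pruning stops there.
Nodes removed: 2

2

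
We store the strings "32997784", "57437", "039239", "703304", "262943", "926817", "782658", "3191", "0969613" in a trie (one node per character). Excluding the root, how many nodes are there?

51

Count nodes per top-level branch (shared prefixes stored once):
  '0'-branch (039239, 0969613): 12 nodes
  '2'-branch (262943): 6 nodes
  '3'-branch (3191, 32997784): 11 nodes
  '5'-branch (57437): 5 nodes
  '7'-branch (703304, 782658): 11 nodes
  '9'-branch (926817): 6 nodes
Sum: 51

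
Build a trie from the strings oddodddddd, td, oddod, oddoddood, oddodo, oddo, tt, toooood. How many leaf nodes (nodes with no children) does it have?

A leaf is a node with no children — equivalently, the end of a word that is not a proper prefix of any other stored word.
Those words: "oddodddddd", "oddoddood", "oddodo", "td", "toooood", "tt"
Leaf count: 6

6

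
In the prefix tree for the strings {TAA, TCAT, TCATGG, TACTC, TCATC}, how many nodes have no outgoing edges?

4

A leaf is a node with no children — equivalently, the end of a word that is not a proper prefix of any other stored word.
Those words: "TAA", "TACTC", "TCATC", "TCATGG"
Leaf count: 4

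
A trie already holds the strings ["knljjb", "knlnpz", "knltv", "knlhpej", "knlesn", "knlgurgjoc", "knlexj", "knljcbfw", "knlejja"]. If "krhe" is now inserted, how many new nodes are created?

3

The longest prefix of "krhe" already in the trie is "k" (length 1).
New nodes needed: |"krhe"| − 1 = 4 − 1 = 3.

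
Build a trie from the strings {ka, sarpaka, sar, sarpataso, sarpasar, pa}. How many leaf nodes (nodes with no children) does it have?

5

Leaves are exactly the stored words that no other stored word extends.
Those words: "ka", "pa", "sarpaka", "sarpasar", "sarpataso"
Leaf count: 5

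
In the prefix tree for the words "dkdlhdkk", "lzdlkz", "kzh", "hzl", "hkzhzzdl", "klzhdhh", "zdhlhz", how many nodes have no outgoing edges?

A leaf is a node with no children — equivalently, the end of a word that is not a proper prefix of any other stored word.
Those words: "dkdlhdkk", "hkzhzzdl", "hzl", "klzhdhh", "kzh", "lzdlkz", "zdhlhz"
Leaf count: 7

7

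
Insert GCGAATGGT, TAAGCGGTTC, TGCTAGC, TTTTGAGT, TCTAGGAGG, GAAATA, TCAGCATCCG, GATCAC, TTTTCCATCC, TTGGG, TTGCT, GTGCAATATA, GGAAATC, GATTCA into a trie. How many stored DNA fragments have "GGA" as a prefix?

1

Filter for entries beginning with "GGA":
Matches: "GGAAATC"
Count: 1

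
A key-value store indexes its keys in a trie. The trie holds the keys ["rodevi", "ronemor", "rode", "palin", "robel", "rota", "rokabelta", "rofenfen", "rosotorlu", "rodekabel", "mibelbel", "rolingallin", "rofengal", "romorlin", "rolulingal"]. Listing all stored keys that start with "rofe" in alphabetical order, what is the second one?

rofengal

Words with prefix "rofe", in lexicographic order: "rofenfen", "rofengal"
Position 2: rofengal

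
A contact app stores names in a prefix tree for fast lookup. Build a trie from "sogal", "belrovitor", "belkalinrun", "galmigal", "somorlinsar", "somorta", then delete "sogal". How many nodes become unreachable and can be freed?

3

Walk "sogal" from the leaf back toward the root, removing each node that no remaining word uses.
The suffix "gal" (3 nodes) is used only by "sogal"; the node for "so" still has the child "m", so pruning stops there.
Nodes removed: 3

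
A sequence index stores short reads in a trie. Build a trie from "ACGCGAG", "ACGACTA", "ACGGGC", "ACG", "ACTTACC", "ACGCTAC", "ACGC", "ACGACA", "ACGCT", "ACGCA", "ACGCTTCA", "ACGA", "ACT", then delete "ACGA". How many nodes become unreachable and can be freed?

0

A node on "ACGA"'s path can go only if nothing else ends at it or branches off below it.
Every node on "ACGA" is still needed (e.g. by "ACGACTA"), so nothing is freed.
Nodes removed: 0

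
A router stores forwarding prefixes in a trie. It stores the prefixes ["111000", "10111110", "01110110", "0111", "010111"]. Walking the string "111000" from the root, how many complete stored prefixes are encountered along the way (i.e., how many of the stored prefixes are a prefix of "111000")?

1

Traverse "111000" character by character; count nodes along the way that are marked as word ends.
Prefixes of the query that are stored words: "111000"
Count: 1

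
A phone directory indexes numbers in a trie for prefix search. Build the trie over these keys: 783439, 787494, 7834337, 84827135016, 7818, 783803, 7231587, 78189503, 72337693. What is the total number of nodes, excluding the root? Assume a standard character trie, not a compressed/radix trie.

43

Count nodes per top-level branch (shared prefixes stored once):
  '7'-branch (7231587, 72337693, 7818, 78189503, 7834337, 783439, 783803, 787494): 32 nodes
  '8'-branch (84827135016): 11 nodes
Sum: 43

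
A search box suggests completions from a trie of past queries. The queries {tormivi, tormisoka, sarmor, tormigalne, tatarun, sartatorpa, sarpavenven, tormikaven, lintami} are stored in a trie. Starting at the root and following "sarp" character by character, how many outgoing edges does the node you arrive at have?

Follow the path "sarp" to its node, then look at its outgoing edges.
Characters that immediately follow "sarp" among the stored strings: {a}.
That node has 1 child edge.

1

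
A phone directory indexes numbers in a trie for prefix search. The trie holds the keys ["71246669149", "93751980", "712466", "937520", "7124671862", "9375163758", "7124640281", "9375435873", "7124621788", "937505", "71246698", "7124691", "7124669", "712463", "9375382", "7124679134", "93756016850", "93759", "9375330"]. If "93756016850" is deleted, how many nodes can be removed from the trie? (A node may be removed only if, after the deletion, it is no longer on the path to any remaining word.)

After clearing the end-marker at "93756016850", prune upward until reaching a node still needed by another word.
The suffix "6016850" (7 nodes) is used only by "93756016850"; the node for "9375" still has the child "1", so pruning stops there.
Nodes removed: 7

7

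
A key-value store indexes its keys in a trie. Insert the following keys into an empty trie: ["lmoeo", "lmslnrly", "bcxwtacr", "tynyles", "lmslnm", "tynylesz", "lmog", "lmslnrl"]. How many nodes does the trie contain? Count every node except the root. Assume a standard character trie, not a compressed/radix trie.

29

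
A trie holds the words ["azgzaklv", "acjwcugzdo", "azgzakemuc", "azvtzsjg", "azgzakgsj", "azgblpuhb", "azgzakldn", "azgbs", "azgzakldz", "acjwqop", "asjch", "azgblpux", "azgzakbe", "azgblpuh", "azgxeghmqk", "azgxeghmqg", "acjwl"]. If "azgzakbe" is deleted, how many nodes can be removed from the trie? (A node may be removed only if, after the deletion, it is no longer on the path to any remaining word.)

Walk "azgzakbe" from the leaf back toward the root, removing each node that no remaining word uses.
The suffix "be" (2 nodes) is used only by "azgzakbe"; the node for "azgzak" still has the child "l", so pruning stops there.
Nodes removed: 2

2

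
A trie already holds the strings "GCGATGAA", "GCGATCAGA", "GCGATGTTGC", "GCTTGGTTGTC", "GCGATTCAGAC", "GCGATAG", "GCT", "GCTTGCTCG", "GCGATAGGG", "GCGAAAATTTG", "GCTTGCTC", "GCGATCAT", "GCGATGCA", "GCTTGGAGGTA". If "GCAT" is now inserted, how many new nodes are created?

"GC" is already a path in the trie; the remaining "AT" must be added.
New nodes needed: |"GCAT"| − 2 = 4 − 2 = 2.

2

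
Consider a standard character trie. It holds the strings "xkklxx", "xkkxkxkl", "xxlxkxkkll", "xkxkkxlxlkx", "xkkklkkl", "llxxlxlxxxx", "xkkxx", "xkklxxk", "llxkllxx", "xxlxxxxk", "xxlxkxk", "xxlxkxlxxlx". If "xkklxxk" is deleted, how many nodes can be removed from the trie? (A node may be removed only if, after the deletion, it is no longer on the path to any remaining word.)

Walk "xkklxxk" from the leaf back toward the root, removing each node that no remaining word uses.
The suffix "k" (1 node) is used only by "xkklxxk"; "xkklxx" is itself a stored word, so pruning stops there.
Nodes removed: 1

1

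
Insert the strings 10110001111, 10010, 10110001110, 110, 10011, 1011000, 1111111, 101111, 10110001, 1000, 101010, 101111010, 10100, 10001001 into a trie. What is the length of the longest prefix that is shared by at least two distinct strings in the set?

10

Equivalently: take the maximum, over all pairs, of their longest common prefix length.
"10110001110" and "10110001111" agree on "1011000111" (10 characters) before diverging; nothing deeper is shared.
Longest shared-prefix length: 10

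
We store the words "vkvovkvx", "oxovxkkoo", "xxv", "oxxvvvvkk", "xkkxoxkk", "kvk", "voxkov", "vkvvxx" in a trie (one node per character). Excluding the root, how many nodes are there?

45

For each word, the new-node count is its length minus the longest prefix already in the trie:
  "vkvovkvx" → 8 new (v, k, v, o, v, k, v, x)
  "oxovxkkoo" → 9 new (o, x, o, v, x, k, k, o, o)
  "xxv" → 3 new (x, x, v)
  "oxxvvvvkk" → prefix "ox" already present; 7 new (x, v, v, v, v, k, k)
  "xkkxoxkk" → prefix "x" already present; 7 new (k, k, x, o, x, k, k)
  "kvk" → 3 new (k, v, k)
  "voxkov" → prefix "v" already present; 5 new (o, x, k, o, v)
  "vkvvxx" → prefix "vkv" already present; 3 new (v, x, x)
Total nodes = 8 + 9 + 3 + 7 + 7 + 3 + 5 + 3 = 45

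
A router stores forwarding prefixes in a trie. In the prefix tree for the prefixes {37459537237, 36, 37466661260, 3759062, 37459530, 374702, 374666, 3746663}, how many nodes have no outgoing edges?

7

A leaf is a node with no children — equivalently, the end of a word that is not a proper prefix of any other stored word.
Those words: "36", "37459530", "37459537237", "3746663", "37466661260", "374702", "3759062"
Leaf count: 7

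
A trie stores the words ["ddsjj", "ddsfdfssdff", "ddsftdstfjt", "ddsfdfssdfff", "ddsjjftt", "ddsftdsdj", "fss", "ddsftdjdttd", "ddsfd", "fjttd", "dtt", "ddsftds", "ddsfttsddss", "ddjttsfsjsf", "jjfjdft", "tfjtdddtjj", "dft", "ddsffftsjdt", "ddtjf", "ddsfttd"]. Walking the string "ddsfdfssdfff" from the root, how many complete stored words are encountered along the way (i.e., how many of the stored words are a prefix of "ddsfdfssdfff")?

Traverse "ddsfdfssdfff" character by character; count nodes along the way that are marked as word ends.
Prefixes of the query that are stored words: "ddsfd", "ddsfdfssdff", "ddsfdfssdfff"
Count: 3

3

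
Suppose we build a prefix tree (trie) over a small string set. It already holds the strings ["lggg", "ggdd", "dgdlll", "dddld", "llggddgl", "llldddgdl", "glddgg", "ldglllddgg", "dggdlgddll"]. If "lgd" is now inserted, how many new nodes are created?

1

Walking "lgd" from the root, the first 2 characters ("lg") follow existing edges; "d" is the first miss.
So 3 − 2 = 1 new nodes.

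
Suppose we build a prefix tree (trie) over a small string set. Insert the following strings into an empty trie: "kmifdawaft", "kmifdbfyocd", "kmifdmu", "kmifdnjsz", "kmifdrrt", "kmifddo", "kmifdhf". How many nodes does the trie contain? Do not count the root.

Count nodes per top-level branch (shared prefixes stored once):
  'k'-branch (kmifdawaft, kmifdbfyocd, kmifddo, kmifdhf, kmifdmu, kmifdnjsz, kmifdrrt): 29 nodes
Sum: 29

29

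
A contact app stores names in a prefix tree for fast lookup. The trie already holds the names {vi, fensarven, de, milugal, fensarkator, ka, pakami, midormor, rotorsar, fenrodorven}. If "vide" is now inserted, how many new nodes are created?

"vi" is already a path in the trie; the remaining "de" must be added.
So 4 − 2 = 2 new nodes.

2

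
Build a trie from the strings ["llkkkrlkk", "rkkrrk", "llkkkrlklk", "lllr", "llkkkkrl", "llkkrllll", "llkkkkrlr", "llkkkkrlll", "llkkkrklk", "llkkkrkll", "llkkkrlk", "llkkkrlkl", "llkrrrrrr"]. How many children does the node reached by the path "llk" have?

2

Follow the path "llk" to its node, then look at its outgoing edges.
Distinct next characters after "llk": k, r.
That node has 2 child edges.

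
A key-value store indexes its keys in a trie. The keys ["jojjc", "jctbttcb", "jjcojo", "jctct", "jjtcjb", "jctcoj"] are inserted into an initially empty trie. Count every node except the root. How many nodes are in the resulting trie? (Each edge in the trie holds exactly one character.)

25

Count nodes per top-level branch (shared prefixes stored once):
  'j'-branch (jctbttcb, jctcoj, jctct, jjcojo, jjtcjb, jojjc): 25 nodes
Sum: 25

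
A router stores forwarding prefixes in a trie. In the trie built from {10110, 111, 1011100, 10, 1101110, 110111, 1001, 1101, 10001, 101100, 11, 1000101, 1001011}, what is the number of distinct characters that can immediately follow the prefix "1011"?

The children of the "1011" node are the distinct next characters among strings starting with "1011".
Distinct next characters after "1011": 0, 1.
That node has 2 child edges.

2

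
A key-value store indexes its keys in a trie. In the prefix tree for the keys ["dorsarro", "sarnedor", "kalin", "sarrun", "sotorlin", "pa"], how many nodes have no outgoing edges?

A leaf is a node with no children — equivalently, the end of a word that is not a proper prefix of any other stored word.
Those words: "dorsarro", "kalin", "pa", "sarnedor", "sarrun", "sotorlin"
Leaf count: 6

6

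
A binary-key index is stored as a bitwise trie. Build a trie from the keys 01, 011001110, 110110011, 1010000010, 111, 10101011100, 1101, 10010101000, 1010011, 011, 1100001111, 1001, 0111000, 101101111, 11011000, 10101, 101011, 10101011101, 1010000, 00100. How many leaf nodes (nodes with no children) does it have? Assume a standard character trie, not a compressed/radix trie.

14

Leaves are exactly the stored words that no other stored word extends.
Those words: "00100", "011001110", "0111000", "10010101000", "1010000010", "1010011", "10101011100", "10101011101", "101011", "101101111", "1100001111", "11011000", "110110011", "111"
Leaf count: 14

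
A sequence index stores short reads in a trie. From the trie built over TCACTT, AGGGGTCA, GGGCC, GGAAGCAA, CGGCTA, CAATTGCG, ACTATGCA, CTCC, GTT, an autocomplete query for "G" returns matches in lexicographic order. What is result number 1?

DFS of the "G" subtree visits, in order: "GGAAGCAA", "GGGCC", "GTT"
The 1st is GGAAGCAA.

GGAAGCAA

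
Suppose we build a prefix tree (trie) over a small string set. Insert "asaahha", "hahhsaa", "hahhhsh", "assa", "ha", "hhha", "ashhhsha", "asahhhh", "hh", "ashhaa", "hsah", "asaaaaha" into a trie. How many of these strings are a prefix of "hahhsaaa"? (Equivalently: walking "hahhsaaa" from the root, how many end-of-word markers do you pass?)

2

Traverse "hahhsaaa" character by character; count nodes along the way that are marked as word ends.
Prefixes of the query that are stored words: "ha", "hahhsaa"
Count: 2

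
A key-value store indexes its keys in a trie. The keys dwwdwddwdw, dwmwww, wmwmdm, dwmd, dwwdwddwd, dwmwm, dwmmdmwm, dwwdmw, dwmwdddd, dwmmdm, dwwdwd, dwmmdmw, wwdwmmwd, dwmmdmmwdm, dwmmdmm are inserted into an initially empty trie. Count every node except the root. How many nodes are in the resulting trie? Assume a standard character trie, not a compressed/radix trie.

44

Trace insertions, counting only characters that open a new branch:
  "dwwdwddwdw" → 10 new (d, w, w, d, w, d, d, w, d, w)
  "dwmwww" → prefix "dw" already present; 4 new (m, w, w, w)
  "wmwmdm" → 6 new (w, m, w, m, d, m)
  "dwmd" → prefix "dwm" already present; 1 new (d)
  "dwwdwddwd" → prefix "dwwdwddwd" already present; 0 new (none)
  "dwmwm" → prefix "dwmw" already present; 1 new (m)
  "dwmmdmwm" → prefix "dwm" already present; 5 new (m, d, m, w, m)
  "dwwdmw" → prefix "dwwd" already present; 2 new (m, w)
  "dwmwdddd" → prefix "dwmw" already present; 4 new (d, d, d, d)
  "dwmmdm" → prefix "dwmmdm" already present; 0 new (none)
  "dwwdwd" → prefix "dwwdwd" already present; 0 new (none)
  "dwmmdmw" → prefix "dwmmdmw" already present; 0 new (none)
  "wwdwmmwd" → prefix "w" already present; 7 new (w, d, w, m, m, w, d)
  "dwmmdmmwdm" → prefix "dwmmdm" already present; 4 new (m, w, d, m)
  "dwmmdmm" → prefix "dwmmdmm" already present; 0 new (none)
Total nodes = 10 + 4 + 6 + 1 + 0 + 1 + 5 + 2 + 4 + 0 + 0 + 0 + 7 + 4 + 0 = 44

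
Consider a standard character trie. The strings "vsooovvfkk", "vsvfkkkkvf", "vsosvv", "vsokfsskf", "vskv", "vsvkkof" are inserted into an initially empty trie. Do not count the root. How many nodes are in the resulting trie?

33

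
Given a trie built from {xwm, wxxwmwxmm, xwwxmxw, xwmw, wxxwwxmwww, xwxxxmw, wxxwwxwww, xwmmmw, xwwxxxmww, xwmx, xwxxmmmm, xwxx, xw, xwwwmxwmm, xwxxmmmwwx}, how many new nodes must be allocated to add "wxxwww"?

The longest prefix of "wxxwww" already in the trie is "wxxww" (length 5).
Each of the 1 remaining characters creates one node.

1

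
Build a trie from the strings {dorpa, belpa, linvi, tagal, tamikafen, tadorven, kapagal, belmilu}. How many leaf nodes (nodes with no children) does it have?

8

Leaves are exactly the stored words that no other stored word extends.
Those words: "belmilu", "belpa", "dorpa", "kapagal", "linvi", "tadorven", "tagal", "tamikafen"
Leaf count: 8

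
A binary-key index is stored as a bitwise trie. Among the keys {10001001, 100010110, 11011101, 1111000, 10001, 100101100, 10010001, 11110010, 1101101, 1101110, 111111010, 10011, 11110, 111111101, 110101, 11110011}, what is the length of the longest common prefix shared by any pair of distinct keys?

The deepest shared node is where two words last agree before diverging.
e.g. "1101110" and "11011101" share the prefix "1101110" of length 7; no pair shares a longer one.
Longest shared-prefix length: 7

7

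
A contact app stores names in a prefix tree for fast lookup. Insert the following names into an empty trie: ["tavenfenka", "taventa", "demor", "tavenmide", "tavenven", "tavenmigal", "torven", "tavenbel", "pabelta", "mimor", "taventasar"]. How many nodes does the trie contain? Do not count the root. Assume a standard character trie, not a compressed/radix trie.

Insert word by word; a character creates a node only if that edge doesn't already exist:
  "tavenfenka" → 10 new (t, a, v, e, n, f, e, n, k, a)
  "taventa" → prefix "taven" already present; 2 new (t, a)
  "demor" → 5 new (d, e, m, o, r)
  "tavenmide" → prefix "taven" already present; 4 new (m, i, d, e)
  "tavenven" → prefix "taven" already present; 3 new (v, e, n)
  "tavenmigal" → prefix "tavenmi" already present; 3 new (g, a, l)
  "torven" → prefix "t" already present; 5 new (o, r, v, e, n)
  "tavenbel" → prefix "taven" already present; 3 new (b, e, l)
  "pabelta" → 7 new (p, a, b, e, l, t, a)
  "mimor" → 5 new (m, i, m, o, r)
  "taventasar" → prefix "taventa" already present; 3 new (s, a, r)
Total nodes = 10 + 2 + 5 + 4 + 3 + 3 + 5 + 3 + 7 + 5 + 3 = 50

50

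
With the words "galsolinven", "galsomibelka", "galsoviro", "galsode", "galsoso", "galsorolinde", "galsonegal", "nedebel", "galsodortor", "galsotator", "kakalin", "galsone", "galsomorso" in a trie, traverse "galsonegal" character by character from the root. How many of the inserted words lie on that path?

Check each prefix of "galsonegal" against the stored set — each match is an end-marker on the path.
Prefixes of the query that are stored words: "galsone", "galsonegal"
Count: 2

2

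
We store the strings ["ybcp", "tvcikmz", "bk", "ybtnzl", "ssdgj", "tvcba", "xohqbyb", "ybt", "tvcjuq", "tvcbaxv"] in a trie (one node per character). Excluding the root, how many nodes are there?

For each word, the new-node count is its length minus the longest prefix already in the trie:
  "ybcp" → 4 new (y, b, c, p)
  "tvcikmz" → 7 new (t, v, c, i, k, m, z)
  "bk" → 2 new (b, k)
  "ybtnzl" → prefix "yb" already present; 4 new (t, n, z, l)
  "ssdgj" → 5 new (s, s, d, g, j)
  "tvcba" → prefix "tvc" already present; 2 new (b, a)
  "xohqbyb" → 7 new (x, o, h, q, b, y, b)
  "ybt" → prefix "ybt" already present; 0 new (none)
  "tvcjuq" → prefix "tvc" already present; 3 new (j, u, q)
  "tvcbaxv" → prefix "tvcba" already present; 2 new (x, v)
Total nodes = 4 + 7 + 2 + 4 + 5 + 2 + 7 + 0 + 3 + 2 = 36

36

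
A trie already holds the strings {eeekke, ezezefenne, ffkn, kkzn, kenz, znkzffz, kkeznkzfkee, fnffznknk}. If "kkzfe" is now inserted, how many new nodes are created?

The longest prefix of "kkzfe" already in the trie is "kkz" (length 3).
New nodes needed: |"kkzfe"| − 3 = 5 − 3 = 2.

2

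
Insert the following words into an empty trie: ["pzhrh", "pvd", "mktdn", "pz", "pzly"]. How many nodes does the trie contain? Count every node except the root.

14

Count nodes per top-level branch (shared prefixes stored once):
  'm'-branch (mktdn): 5 nodes
  'p'-branch (pvd, pz, pzhrh, pzly): 9 nodes
Sum: 14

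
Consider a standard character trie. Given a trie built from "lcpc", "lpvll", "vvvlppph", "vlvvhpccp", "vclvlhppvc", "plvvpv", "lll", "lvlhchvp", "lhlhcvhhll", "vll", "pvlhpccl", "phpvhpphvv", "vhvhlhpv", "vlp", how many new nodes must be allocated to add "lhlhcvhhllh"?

"lhlhcvhhll" is already a path in the trie; the remaining "h" must be added.
Each of the 1 remaining characters creates one node.

1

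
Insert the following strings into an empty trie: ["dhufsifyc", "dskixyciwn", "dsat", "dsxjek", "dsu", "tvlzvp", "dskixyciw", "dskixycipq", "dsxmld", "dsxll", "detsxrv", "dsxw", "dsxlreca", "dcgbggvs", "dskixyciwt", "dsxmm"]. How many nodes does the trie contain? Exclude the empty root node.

58

For each word, the new-node count is its length minus the longest prefix already in the trie:
  "dhufsifyc" → 9 new (d, h, u, f, s, i, f, y, c)
  "dskixyciwn" → prefix "d" already present; 9 new (s, k, i, x, y, c, i, w, n)
  "dsat" → prefix "ds" already present; 2 new (a, t)
  "dsxjek" → prefix "ds" already present; 4 new (x, j, e, k)
  "dsu" → prefix "ds" already present; 1 new (u)
  "tvlzvp" → 6 new (t, v, l, z, v, p)
  "dskixyciw" → prefix "dskixyciw" already present; 0 new (none)
  "dskixycipq" → prefix "dskixyci" already present; 2 new (p, q)
  "dsxmld" → prefix "dsx" already present; 3 new (m, l, d)
  "dsxll" → prefix "dsx" already present; 2 new (l, l)
  "detsxrv" → prefix "d" already present; 6 new (e, t, s, x, r, v)
  "dsxw" → prefix "dsx" already present; 1 new (w)
  "dsxlreca" → prefix "dsxl" already present; 4 new (r, e, c, a)
  "dcgbggvs" → prefix "d" already present; 7 new (c, g, b, g, g, v, s)
  "dskixyciwt" → prefix "dskixyciw" already present; 1 new (t)
  "dsxmm" → prefix "dsxm" already present; 1 new (m)
Total nodes = 9 + 9 + 2 + 4 + 1 + 6 + 0 + 2 + 3 + 2 + 6 + 1 + 4 + 7 + 1 + 1 = 58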